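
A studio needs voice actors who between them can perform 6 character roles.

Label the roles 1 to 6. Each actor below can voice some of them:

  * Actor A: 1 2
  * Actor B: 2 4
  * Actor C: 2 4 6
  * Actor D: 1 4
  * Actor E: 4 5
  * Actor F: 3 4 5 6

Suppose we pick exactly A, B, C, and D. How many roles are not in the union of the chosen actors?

Union of A, B, C, D = {1, 2, 4, 6}.
Not covered: 3, 5 — 2 roles.

2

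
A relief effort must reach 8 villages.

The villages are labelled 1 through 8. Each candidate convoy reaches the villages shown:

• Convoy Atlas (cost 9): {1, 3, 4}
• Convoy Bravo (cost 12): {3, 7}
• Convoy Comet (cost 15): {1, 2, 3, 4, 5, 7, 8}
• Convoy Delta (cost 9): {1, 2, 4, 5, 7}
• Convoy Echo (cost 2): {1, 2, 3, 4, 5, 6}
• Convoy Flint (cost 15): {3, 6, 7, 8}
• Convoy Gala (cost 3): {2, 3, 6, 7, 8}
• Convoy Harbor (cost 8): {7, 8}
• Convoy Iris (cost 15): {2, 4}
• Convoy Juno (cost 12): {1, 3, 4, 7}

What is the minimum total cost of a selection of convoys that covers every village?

5

Echo, Gala together cover every village (Echo ∪ Gala = {1, 2, 3, 4, 5, 6, 7, 8}); total cost 2 + 3 = 5.
No covering selection has total cost below 5.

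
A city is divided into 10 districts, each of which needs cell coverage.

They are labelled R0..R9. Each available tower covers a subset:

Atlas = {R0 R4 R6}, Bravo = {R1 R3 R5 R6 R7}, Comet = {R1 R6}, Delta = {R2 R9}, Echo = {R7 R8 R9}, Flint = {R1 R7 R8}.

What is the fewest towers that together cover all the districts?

4

Atlas and Bravo and Delta and Flint together: Atlas ∪ Bravo ∪ Delta ∪ Flint = {R0, R1, R2, R3, R4, R5, R6, R7, R8, R9} — every district is covered.
Only Bravo contains R3, so Bravo is forced; the remaining 5 districts need at least 3 more towers (each remaining tower adds at most 2) — so at least 4 towers are needed, and 4 is optimal.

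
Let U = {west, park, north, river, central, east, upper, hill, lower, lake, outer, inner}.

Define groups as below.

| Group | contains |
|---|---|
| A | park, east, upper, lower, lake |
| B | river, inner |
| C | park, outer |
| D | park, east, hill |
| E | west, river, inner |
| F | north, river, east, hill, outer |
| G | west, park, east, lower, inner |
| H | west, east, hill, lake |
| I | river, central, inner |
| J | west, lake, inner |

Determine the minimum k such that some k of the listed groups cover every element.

A, F, H, and I cover everything between them: the union {west, park, north, river, central, east, upper, hill, lower, lake, outer, inner} is all of U.
No 3 of the 10 groups cover everything (all 120 combinations miss at least one element), so 4 is optimal.

4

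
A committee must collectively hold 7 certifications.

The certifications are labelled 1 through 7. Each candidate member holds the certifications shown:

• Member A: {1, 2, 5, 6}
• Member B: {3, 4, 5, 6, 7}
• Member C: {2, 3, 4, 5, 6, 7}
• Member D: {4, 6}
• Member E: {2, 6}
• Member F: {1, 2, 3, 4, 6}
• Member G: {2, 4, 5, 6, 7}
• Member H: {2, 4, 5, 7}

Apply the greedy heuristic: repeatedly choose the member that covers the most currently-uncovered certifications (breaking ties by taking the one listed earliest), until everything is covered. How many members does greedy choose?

2

Greedy: pick C (covers 6 new) → pick A (covers 1 new). Total picks: 2.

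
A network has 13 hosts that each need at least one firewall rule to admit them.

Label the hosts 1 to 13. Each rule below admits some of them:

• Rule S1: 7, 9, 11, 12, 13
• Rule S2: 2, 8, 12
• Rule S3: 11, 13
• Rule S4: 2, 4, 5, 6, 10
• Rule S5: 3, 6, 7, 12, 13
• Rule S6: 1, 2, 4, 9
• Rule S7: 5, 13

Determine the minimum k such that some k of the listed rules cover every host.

5

Take {S2, S3, S4, S5, S6}. Their union is {1, 2, 3, 4, 5, 6, 7, 8, 9, 10, 11, 12, 13}, which is all 13 hosts.
No 4 of the 7 rules cover everything (all 35 combinations miss at least one host), so 5 is optimal.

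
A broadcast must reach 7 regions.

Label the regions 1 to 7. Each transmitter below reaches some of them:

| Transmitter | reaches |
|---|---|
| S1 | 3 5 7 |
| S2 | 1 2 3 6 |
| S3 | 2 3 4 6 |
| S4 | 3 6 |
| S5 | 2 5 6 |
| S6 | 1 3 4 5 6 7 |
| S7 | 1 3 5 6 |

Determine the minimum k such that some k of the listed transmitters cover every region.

2

Take {S3, S6}. Their union is {1, 2, 3, 4, 5, 6, 7}, which is all 7 regions.
No single transmitter has all 7 regions (the largest, S6, has 6), so 2 is optimal.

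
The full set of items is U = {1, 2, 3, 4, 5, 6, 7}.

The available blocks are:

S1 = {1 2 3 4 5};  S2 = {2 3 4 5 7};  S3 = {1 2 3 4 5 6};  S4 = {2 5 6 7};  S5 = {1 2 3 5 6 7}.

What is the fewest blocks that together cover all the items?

2

S2 and S5 together: S2 ∪ S5 = {1, 2, 3, 4, 5, 6, 7} — every item is covered.
No single block has all 7 items (the largest, S3, has 6), so 2 is optimal.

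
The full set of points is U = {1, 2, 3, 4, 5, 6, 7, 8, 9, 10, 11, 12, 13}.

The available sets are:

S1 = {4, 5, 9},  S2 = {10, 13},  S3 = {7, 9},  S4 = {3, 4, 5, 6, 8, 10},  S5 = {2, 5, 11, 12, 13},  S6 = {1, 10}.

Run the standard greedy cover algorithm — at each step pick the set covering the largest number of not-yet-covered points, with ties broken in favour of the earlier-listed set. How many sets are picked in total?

4

Greedy: pick S4 (covers 6 new) → pick S5 (covers 4 new) → pick S3 (covers 2 new) → pick S6 (covers 1 new). Total picks: 4.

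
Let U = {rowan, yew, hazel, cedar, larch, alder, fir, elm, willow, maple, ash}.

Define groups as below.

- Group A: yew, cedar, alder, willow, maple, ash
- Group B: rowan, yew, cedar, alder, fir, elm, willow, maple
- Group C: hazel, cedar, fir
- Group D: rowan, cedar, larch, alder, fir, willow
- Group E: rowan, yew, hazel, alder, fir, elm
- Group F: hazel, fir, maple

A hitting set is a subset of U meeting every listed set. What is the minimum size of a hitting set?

2

Take H = {alder, fir}. Each listed group contains at least one of these, so H is a hitting set of size 2.
No single element lies in every group, so at least 2 are needed and 2 is optimal.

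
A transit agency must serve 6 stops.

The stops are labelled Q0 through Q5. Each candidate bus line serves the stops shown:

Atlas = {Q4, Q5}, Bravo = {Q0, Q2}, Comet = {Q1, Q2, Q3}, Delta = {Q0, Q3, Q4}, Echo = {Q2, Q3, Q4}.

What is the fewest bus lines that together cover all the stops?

Take {Atlas, Comet, Delta}. Their union is {Q0, Q1, Q2, Q3, Q4, Q5}, which is all 6 stops.
Only Comet contains Q1, so Comet is forced; the remaining 3 stops need at least 2 more bus lines (each remaining bus line adds at most 2) — so at least 3 bus lines are needed, and 3 is optimal.

3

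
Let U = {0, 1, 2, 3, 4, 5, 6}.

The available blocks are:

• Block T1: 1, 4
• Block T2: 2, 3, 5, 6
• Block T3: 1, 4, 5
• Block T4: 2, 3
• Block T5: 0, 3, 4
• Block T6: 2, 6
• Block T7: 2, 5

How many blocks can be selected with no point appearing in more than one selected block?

2

T3, T6 are pairwise disjoint (T3={1,4,5}; T6={2,6}).
Every remaining block overlaps one of these, and no 3 of the listed blocks are pairwise disjoint, so 2 is the maximum.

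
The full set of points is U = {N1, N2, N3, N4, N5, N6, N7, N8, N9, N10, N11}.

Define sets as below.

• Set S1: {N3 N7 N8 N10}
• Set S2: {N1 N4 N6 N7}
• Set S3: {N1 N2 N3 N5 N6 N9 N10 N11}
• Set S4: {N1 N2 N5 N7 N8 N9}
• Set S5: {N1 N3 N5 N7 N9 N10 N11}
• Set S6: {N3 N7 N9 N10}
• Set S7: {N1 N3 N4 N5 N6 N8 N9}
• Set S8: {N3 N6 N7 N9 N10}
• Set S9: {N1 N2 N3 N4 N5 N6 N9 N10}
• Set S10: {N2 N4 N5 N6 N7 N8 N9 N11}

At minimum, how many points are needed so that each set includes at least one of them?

The 2 points {N1, N7} hit every set.
No single point lies in every set, so at least 2 are needed and 2 is optimal.

2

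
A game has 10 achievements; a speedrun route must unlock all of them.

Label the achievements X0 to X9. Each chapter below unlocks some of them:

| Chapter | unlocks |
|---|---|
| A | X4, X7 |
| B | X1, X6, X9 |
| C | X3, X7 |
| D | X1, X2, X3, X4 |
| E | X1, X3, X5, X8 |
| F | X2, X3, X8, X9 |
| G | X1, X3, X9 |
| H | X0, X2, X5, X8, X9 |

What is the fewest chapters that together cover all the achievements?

4

A and B and E and H together: A ∪ B ∪ E ∪ H = {X0, X1, X2, X3, X4, X5, X6, X7, X8, X9} — every achievement is covered.
No 3 of the 8 chapters cover everything (all 56 combinations miss at least one achievement), so 4 is optimal.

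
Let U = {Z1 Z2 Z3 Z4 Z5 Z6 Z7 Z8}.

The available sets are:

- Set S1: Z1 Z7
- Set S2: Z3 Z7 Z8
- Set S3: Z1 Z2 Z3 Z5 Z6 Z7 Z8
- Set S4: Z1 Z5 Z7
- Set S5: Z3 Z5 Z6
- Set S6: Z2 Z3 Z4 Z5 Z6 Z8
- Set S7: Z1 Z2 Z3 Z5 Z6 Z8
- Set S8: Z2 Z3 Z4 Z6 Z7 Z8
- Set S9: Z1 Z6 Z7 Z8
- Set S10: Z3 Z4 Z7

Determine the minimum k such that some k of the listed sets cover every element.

2

S3 and S8 together: S3 ∪ S8 = {Z1, Z2, Z3, Z4, Z5, Z6, Z7, Z8} — every element is covered.
No single set has all 8 elements (the largest, S3, has 7), so 2 is optimal.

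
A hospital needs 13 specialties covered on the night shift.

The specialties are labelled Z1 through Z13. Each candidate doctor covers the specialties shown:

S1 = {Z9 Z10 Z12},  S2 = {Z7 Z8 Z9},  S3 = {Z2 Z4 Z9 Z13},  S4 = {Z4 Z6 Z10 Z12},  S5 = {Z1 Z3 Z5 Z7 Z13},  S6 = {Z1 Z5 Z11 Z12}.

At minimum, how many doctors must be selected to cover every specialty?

Take {S2, S3, S4, S5, S6}. Their union is {Z1, Z2, Z3, Z4, Z5, Z6, Z7, Z8, Z9, Z10, Z11, Z12, Z13}, which is all 13 specialties.
No 4 of the 6 doctors cover everything (all 15 combinations miss at least one specialty), so 5 is optimal.

5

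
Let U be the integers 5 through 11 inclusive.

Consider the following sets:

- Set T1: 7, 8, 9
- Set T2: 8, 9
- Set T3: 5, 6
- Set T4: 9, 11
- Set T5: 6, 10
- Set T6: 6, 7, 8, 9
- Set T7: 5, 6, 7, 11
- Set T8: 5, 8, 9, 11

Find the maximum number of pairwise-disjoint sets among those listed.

T2, T7 are pairwise disjoint (T2={8,9}; T7={5,6,7,11}).
Every remaining set overlaps one of these, and no 3 of the listed sets are pairwise disjoint, so 2 is the maximum.

2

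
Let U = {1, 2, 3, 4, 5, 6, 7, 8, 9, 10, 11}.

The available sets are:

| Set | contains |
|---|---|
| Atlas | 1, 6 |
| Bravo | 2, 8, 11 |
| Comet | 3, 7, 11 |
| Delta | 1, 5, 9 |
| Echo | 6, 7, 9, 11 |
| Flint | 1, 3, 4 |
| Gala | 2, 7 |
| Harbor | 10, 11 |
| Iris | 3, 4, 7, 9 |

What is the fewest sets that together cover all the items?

Bravo and Delta and Echo and Harbor and Iris together: Bravo ∪ Delta ∪ Echo ∪ Harbor ∪ Iris = {1, 2, 3, 4, 5, 6, 7, 8, 9, 10, 11} — every item is covered.
No 4 of the 9 sets cover everything (all 126 combinations miss at least one item), so 5 is optimal.

5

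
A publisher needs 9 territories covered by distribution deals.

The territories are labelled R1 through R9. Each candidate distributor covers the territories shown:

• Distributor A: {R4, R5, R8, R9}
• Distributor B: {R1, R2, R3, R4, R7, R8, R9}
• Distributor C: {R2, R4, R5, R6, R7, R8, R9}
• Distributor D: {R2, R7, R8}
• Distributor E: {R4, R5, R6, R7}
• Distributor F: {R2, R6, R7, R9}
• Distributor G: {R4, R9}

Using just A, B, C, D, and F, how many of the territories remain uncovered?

0

Union of A, B, C, D, F = {R1, R2, R3, R4, R5, R6, R7, R8, R9} — that's every territory, so 0 are uncovered.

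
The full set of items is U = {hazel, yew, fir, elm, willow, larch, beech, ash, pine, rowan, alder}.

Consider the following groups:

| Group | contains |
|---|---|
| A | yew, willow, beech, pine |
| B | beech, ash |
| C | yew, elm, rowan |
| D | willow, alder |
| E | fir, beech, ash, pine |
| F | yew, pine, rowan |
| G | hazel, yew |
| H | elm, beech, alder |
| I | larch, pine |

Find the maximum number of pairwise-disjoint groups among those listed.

B, D, G, I are pairwise disjoint (B={beech,ash}; D={willow,alder}; G={hazel,yew}; I={larch,pine}).
Every remaining group overlaps one of these, and no 5 of the listed groups are pairwise disjoint, so 4 is the maximum.

4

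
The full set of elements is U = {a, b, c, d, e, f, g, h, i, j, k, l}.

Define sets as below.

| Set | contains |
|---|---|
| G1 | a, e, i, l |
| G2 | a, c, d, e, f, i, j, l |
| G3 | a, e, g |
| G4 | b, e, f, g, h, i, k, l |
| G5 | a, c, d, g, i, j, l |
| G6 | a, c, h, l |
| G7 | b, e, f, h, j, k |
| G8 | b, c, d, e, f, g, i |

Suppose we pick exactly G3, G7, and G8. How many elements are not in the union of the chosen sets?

Union of G3, G7, G8 = {a, b, c, d, e, f, g, h, i, j, k}.
Not covered: l — 1 element.

1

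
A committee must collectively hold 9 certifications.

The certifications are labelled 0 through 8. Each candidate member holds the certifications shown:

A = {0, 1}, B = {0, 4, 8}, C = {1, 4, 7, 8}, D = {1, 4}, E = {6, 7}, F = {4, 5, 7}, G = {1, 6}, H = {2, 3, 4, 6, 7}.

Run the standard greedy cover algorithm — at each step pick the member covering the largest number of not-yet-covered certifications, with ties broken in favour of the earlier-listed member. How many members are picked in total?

4

Greedy: pick H (covers 5 new) → pick A (covers 2 new) → pick B (covers 1 new) → pick F (covers 1 new). Total picks: 4.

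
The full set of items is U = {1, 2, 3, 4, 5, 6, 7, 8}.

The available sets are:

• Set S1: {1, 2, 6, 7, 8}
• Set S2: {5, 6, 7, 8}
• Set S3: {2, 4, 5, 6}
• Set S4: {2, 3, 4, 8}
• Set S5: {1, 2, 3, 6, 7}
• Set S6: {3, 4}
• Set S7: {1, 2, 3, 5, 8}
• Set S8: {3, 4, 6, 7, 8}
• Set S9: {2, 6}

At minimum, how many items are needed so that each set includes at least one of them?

2

H = {3, 6} meets every set (each contains at least one member of H), and |H| = 2.
The sets S2, S6 are pairwise disjoint, so any hitting set needs a separate item for each — at least 2. Hence 2 is optimal.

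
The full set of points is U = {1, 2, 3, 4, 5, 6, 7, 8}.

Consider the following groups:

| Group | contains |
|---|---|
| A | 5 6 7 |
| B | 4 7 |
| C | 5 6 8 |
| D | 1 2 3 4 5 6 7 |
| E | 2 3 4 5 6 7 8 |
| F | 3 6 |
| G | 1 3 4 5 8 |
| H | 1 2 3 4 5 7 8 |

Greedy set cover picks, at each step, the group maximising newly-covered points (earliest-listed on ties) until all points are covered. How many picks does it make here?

Greedy: pick D (covers 7 new) → pick C (covers 1 new). Total picks: 2.

2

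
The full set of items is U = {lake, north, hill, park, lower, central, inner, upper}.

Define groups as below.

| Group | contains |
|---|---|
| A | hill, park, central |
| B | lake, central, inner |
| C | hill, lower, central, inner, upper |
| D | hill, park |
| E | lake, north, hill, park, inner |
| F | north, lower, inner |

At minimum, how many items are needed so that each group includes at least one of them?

2

The 2 items {hill, inner} hit every group.
The groups D, F are pairwise disjoint, so any hitting set needs a separate item for each — at least 2. Hence 2 is optimal.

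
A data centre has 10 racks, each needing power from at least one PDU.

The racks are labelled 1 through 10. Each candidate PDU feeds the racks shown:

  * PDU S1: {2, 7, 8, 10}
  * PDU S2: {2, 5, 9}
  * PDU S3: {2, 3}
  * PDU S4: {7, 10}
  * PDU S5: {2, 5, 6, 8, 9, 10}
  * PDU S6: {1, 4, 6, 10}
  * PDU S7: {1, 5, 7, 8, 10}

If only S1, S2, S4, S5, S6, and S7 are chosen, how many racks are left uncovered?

Union of S1, S2, S4, S5, S6, S7 = {1, 2, 4, 5, 6, 7, 8, 9, 10}.
Not covered: 3 — 1 rack.

1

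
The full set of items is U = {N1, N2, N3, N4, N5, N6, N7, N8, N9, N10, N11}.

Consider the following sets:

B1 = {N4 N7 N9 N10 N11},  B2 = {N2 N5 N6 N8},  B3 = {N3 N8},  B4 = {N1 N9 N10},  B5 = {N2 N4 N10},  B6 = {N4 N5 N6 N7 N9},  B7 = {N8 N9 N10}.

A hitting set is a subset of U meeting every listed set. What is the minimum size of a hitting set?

H = {N5, N8, N10} meets every set (each contains at least one member of H), and |H| = 3.
No choice of 2 items meets every set, so 3 is the minimum.

3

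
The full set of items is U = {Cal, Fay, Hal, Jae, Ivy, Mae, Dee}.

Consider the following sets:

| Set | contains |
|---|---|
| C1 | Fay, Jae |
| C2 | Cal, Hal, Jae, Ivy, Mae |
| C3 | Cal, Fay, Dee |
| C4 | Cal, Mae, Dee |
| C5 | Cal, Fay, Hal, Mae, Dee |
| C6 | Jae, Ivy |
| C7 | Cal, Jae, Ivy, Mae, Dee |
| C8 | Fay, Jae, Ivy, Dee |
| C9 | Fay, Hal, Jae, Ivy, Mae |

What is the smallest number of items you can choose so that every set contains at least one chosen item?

2

H = {Cal, Jae} meets every set (each contains at least one member of H), and |H| = 2.
The sets C1, C4 are pairwise disjoint, so any hitting set needs a separate item for each — at least 2. Hence 2 is optimal.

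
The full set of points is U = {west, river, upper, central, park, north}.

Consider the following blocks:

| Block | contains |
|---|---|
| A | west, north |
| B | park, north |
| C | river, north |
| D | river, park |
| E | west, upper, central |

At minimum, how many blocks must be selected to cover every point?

Take {A, D, E}. Their union is {west, river, upper, central, park, north}, which is all 6 points.
Only E contains upper, so E is forced; the remaining 3 points need at least 2 more blocks (each remaining block adds at most 2) — so at least 3 blocks are needed, and 3 is optimal.

3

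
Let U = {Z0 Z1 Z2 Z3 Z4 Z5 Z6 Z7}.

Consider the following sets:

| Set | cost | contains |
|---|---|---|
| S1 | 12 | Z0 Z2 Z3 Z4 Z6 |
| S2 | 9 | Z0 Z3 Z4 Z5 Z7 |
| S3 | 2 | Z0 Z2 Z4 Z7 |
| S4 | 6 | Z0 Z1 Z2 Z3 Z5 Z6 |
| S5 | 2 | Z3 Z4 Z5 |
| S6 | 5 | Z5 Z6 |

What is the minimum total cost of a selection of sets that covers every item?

8

S3, S4 together cover every item (S3 ∪ S4 = {Z0, Z1, Z2, Z3, Z4, Z5, Z6, Z7}); total cost 2 + 6 = 8.
The greedy pick S3, S5, S4 costs 10; no covering selection beats 8.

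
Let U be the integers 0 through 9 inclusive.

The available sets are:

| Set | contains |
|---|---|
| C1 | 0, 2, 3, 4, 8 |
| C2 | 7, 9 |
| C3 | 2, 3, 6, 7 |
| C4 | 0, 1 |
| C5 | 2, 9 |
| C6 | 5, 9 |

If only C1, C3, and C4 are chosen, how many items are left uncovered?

Union of C1, C3, C4 = {0, 1, 2, 3, 4, 6, 7, 8}.
Not covered: 5, 9 — 2 items.

2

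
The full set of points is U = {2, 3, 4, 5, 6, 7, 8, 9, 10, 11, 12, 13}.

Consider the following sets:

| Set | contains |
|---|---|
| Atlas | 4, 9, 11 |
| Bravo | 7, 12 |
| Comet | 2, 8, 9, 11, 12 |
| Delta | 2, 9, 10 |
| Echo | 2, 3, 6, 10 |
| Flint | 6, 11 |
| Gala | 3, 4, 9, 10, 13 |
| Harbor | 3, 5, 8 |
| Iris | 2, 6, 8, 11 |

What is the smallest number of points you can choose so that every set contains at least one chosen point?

The 4 points {5, 7, 10, 11} hit every set.
The sets Bravo, Delta, Flint, Harbor are pairwise disjoint, so any hitting set needs a separate point for each — at least 4. Hence 4 is optimal.

4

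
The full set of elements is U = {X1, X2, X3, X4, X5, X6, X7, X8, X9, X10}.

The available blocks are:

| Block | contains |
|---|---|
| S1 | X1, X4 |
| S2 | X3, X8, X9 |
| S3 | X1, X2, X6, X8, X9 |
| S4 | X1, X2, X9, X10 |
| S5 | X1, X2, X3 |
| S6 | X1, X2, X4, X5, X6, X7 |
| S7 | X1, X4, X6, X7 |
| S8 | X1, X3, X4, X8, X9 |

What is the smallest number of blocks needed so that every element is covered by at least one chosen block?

3

S4, S6, and S8 cover everything between them: the union {X1, X2, X3, X4, X5, X6, X7, X8, X9, X10} is all of U.
Only S6 contains X5, so S6 is forced; the remaining 4 elements need at least 2 more blocks (each remaining block adds at most 3) — so at least 3 blocks are needed, and 3 is optimal.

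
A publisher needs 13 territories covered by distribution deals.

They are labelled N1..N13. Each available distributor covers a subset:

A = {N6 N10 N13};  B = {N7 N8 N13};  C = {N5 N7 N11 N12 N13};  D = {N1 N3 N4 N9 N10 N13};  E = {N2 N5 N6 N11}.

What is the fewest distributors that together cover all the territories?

4

B and C and D and E together: B ∪ C ∪ D ∪ E = {N1, N2, N3, N4, N5, N6, N7, N8, N9, N10, N11, N12, N13} — every territory is covered.
No 3 of the 5 distributors cover everything (all 10 combinations miss at least one territory), so 4 is optimal.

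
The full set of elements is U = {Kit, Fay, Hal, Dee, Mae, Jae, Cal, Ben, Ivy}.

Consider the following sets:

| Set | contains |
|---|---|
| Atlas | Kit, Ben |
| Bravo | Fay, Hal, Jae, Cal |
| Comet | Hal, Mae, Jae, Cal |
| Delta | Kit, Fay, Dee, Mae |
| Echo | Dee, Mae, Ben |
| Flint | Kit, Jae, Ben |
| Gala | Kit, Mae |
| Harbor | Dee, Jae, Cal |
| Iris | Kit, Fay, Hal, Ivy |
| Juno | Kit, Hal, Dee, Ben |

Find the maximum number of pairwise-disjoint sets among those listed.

2

Bravo, Gala are pairwise disjoint (Bravo={Fay,Hal,Jae,Cal}; Gala={Kit,Mae}).
Every remaining set overlaps one of these, and no 3 of the listed sets are pairwise disjoint, so 2 is the maximum.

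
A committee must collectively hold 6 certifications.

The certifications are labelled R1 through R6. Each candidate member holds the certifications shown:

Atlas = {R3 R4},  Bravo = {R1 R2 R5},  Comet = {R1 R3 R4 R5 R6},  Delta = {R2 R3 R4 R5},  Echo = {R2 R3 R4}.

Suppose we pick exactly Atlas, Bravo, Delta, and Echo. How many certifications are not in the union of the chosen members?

1

Union of Atlas, Bravo, Delta, Echo = {R1, R2, R3, R4, R5}.
Not covered: R6 — 1 certification.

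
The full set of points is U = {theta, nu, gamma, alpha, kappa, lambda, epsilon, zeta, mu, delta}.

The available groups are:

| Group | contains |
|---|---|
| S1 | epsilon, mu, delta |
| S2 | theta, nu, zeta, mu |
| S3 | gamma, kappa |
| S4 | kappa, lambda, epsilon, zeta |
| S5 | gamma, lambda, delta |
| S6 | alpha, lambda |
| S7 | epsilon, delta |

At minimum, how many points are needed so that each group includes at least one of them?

The 4 points {nu, gamma, lambda, epsilon} hit every group.
The groups S2, S3, S6, S7 are pairwise disjoint, so any hitting set needs a separate point for each — at least 4. Hence 4 is optimal.

4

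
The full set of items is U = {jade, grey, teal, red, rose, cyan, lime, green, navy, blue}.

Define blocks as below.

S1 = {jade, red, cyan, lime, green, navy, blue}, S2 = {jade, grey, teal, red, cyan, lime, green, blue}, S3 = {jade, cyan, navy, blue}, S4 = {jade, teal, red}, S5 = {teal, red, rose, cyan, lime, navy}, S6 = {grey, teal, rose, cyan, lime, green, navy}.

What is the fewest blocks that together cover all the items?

S1 and S6 together: S1 ∪ S6 = {jade, grey, teal, red, rose, cyan, lime, green, navy, blue} — every item is covered.
No single block has all 10 items (the largest, S2, has 8), so 2 is optimal.

2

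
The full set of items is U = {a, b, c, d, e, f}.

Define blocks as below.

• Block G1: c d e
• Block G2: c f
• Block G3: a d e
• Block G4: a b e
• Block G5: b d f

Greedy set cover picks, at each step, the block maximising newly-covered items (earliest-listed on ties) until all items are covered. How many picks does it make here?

3

Greedy: pick G1 (covers 3 new) → pick G4 (covers 2 new) → pick G2 (covers 1 new). Total picks: 3.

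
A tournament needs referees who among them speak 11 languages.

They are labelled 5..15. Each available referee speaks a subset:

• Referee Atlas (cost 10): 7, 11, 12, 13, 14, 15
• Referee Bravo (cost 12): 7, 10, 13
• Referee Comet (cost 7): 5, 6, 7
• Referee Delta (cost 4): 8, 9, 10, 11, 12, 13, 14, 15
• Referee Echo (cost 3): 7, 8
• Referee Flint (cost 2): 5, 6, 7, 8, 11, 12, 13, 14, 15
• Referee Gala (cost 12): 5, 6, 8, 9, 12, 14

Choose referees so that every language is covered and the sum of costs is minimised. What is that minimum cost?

6

Delta, Flint together cover every language (Delta ∪ Flint = {5, 6, 7, 8, 9, 10, 11, 12, 13, 14, 15}); total cost 4 + 2 = 6.
No covering selection has total cost below 6.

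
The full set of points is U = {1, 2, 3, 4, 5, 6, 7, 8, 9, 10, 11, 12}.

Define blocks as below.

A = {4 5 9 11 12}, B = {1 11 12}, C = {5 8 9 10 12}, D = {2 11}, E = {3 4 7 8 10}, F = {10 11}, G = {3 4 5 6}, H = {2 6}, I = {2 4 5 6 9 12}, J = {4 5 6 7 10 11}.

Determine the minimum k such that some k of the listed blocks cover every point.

B and E and I together: B ∪ E ∪ I = {1, 2, 3, 4, 5, 6, 7, 8, 9, 10, 11, 12} — every point is covered.
Only B contains 1, so B is forced; the remaining 9 points need at least 2 more blocks (each remaining block adds at most 5) — so at least 3 blocks are needed, and 3 is optimal.

3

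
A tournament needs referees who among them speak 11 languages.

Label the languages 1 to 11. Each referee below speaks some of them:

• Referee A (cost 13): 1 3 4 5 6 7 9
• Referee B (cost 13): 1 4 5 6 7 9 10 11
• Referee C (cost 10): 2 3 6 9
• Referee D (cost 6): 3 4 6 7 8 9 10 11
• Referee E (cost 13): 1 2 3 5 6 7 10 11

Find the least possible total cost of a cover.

19

D, E together cover every language (D ∪ E = {1, 2, 3, 4, 5, 6, 7, 8, 9, 10, 11}); total cost 6 + 13 = 19.
No covering selection has total cost below 19.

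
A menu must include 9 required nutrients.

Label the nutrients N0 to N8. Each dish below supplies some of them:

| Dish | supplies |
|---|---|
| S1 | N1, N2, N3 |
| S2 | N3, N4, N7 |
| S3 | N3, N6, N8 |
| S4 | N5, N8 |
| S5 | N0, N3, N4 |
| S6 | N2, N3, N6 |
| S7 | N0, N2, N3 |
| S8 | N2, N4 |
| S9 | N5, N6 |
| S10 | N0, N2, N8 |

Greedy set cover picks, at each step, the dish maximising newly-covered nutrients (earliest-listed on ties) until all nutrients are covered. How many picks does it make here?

5

Greedy: pick S1 (covers 3 new) → pick S2 (covers 2 new) → pick S3 (covers 2 new) → pick S4 (covers 1 new) → pick S5 (covers 1 new). Total picks: 5.
(The true minimum cover uses only 4 dishes, so greedy is not optimal here.)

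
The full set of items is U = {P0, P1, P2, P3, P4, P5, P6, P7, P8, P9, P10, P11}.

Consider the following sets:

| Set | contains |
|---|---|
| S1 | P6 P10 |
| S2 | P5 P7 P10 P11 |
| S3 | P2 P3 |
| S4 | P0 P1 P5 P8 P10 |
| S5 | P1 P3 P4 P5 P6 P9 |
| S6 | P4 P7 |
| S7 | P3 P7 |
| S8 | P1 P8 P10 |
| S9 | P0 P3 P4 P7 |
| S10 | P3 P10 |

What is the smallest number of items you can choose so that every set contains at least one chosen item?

3

H = {P3, P4, P10} meets every set (each contains at least one member of H), and |H| = 3.
The sets S3, S4, S6 are pairwise disjoint, so any hitting set needs a separate item for each — at least 3. Hence 3 is optimal.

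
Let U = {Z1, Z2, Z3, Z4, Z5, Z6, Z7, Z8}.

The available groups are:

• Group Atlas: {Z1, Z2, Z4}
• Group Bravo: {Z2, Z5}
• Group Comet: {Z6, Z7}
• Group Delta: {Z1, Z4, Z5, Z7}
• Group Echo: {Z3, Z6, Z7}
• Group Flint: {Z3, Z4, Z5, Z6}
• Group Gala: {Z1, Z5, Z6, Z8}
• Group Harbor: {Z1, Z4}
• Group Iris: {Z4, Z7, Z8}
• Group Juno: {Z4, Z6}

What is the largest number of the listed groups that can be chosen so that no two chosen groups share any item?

Bravo, Comet, Harbor are pairwise disjoint (Bravo={Z2,Z5}; Comet={Z6,Z7}; Harbor={Z1,Z4}).
Every remaining group overlaps one of these, and no 4 of the listed groups are pairwise disjoint, so 3 is the maximum.

3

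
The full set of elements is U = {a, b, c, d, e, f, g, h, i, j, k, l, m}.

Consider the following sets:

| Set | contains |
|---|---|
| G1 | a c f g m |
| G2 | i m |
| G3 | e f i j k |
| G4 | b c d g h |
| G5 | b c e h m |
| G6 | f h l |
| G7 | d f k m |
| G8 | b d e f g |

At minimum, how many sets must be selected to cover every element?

4

Take {G1, G3, G4, G6}. Their union is {a, b, c, d, e, f, g, h, i, j, k, l, m}, which is all 13 elements.
Only G6 contains l, so G6 is forced; the remaining 10 elements need at least 3 more sets (each remaining set adds at most 4) — so at least 4 sets are needed, and 4 is optimal.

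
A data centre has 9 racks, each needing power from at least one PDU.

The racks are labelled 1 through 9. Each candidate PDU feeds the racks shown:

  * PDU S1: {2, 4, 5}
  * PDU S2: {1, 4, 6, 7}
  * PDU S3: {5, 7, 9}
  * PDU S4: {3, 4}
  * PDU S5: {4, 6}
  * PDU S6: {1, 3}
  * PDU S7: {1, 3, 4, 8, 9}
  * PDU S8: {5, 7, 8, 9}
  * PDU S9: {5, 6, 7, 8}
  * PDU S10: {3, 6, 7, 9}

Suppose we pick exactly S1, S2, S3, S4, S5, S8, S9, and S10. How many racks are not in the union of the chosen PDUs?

Union of S1, S2, S3, S4, S5, S8, S9, S10 = {1, 2, 3, 4, 5, 6, 7, 8, 9} — that's every rack, so 0 are uncovered.

0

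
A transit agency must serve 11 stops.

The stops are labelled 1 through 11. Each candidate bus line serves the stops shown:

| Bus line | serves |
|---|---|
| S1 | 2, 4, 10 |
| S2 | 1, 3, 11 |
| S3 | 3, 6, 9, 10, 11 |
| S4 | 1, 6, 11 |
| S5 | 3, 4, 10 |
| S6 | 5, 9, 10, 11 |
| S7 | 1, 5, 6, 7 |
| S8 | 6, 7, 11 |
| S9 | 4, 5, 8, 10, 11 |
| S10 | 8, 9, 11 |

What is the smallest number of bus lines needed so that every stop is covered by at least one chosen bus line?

4

Take {S1, S5, S7, S10}. Their union is {1, 2, 3, 4, 5, 6, 7, 8, 9, 10, 11}, which is all 11 stops.
No 3 of the 10 bus lines cover everything (all 120 combinations miss at least one stop), so 4 is optimal.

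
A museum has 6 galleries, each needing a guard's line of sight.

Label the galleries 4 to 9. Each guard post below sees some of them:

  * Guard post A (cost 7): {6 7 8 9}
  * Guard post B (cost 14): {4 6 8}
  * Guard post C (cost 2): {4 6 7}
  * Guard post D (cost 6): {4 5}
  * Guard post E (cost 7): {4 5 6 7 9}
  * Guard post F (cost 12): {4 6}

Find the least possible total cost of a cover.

A, D together cover every gallery (A ∪ D = {4, 5, 6, 7, 8, 9}); total cost 7 + 6 = 13.
The greedy pick C, A, D costs 15; no covering selection beats 13.

13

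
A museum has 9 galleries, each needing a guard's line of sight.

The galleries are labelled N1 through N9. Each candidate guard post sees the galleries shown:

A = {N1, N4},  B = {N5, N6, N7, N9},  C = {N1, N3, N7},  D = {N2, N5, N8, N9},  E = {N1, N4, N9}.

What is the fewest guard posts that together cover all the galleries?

Take {B, C, D, E}. Their union is {N1, N2, N3, N4, N5, N6, N7, N8, N9}, which is all 9 galleries.
Only B contains N6, so B is forced; the remaining 5 galleries need at least 3 more guard posts (each remaining guard post adds at most 2) — so at least 4 guard posts are needed, and 4 is optimal.

4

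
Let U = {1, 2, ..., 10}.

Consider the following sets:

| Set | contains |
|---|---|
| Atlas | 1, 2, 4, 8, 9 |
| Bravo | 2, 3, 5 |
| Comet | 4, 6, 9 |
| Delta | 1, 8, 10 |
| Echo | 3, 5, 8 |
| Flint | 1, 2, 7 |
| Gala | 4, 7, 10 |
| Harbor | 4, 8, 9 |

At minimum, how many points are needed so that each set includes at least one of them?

Take H = {1, 4, 5}. Each listed set contains at least one of these, so H is a hitting set of size 3.
The sets Comet, Echo, Flint are pairwise disjoint, so any hitting set needs a separate point for each — at least 3. Hence 3 is optimal.

3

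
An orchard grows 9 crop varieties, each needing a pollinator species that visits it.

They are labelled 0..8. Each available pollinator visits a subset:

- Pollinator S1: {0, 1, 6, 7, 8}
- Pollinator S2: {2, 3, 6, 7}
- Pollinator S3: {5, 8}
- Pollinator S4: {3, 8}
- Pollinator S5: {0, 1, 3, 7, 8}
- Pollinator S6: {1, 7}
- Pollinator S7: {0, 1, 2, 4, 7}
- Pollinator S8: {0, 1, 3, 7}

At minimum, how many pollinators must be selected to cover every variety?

Take {S2, S3, S7}. Their union is {0, 1, 2, 3, 4, 5, 6, 7, 8}, which is all 9 varieties.
Only S7 contains 4, so S7 is forced; the remaining 4 varieties need at least 2 more pollinators (each remaining pollinator adds at most 2) — so at least 3 pollinators are needed, and 3 is optimal.

3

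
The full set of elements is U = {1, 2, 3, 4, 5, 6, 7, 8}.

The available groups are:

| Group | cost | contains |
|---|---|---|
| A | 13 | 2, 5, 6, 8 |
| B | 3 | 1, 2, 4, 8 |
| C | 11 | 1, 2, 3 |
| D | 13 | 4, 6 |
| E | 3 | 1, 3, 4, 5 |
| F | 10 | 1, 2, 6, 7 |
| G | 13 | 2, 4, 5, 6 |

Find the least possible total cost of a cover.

B, E, F together cover every element (B ∪ E ∪ F = {1, 2, 3, 4, 5, 6, 7, 8}); total cost 3 + 3 + 10 = 16.
No covering selection has total cost below 16.

16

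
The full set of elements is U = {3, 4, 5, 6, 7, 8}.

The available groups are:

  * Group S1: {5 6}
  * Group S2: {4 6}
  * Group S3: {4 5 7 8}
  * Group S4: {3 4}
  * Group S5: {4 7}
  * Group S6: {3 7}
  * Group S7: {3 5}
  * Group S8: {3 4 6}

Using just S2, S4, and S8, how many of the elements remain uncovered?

Union of S2, S4, S8 = {3, 4, 6}.
Not covered: 5, 7, 8 — 3 elements.

3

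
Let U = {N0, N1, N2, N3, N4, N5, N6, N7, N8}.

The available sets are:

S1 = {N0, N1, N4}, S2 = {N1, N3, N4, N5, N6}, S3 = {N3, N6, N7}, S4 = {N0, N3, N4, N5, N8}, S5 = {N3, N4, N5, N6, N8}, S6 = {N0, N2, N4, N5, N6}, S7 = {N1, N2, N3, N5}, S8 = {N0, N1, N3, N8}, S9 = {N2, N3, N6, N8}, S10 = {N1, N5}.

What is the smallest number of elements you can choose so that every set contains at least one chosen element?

3

Take H = {N1, N5, N6}. Each listed set contains at least one of these, so H is a hitting set of size 3.
No choice of 2 elements meets every set, so 3 is the minimum.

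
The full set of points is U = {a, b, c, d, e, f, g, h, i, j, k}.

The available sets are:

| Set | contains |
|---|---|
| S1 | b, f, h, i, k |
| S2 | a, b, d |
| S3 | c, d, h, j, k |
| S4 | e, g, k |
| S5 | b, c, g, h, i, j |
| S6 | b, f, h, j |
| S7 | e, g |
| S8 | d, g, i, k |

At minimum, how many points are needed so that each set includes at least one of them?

The 3 points {d, g, h} hit every set.
No choice of 2 points meets every set, so 3 is the minimum.

3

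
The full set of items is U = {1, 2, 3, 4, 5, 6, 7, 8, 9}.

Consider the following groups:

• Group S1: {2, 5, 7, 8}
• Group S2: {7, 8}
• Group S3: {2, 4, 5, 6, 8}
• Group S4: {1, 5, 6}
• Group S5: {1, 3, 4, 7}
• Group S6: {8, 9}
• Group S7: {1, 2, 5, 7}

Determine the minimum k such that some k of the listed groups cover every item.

S3 and S5 and S6 together: S3 ∪ S5 ∪ S6 = {1, 2, 3, 4, 5, 6, 7, 8, 9} — every item is covered.
Only S5 contains 3, so S5 is forced; the remaining 5 items need at least 2 more groups (each remaining group adds at most 4) — so at least 3 groups are needed, and 3 is optimal.

3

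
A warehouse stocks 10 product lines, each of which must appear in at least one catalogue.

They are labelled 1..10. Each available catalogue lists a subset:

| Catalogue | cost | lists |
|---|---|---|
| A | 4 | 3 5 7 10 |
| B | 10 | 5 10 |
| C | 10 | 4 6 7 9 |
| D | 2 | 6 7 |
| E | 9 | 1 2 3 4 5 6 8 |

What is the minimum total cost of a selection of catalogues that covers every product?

23

A, C, E together cover every product (A ∪ C ∪ E = {1, 2, 3, 4, 5, 6, 7, 8, 9, 10}); total cost 4 + 10 + 9 = 23.
No covering selection has total cost below 23.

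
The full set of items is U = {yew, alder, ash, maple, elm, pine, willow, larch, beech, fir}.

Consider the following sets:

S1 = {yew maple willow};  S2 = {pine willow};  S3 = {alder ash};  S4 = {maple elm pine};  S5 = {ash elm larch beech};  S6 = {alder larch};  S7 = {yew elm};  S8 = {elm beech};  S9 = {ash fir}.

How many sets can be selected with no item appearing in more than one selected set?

S1, S6, S8, S9 are pairwise disjoint (S1={yew,maple,willow}; S6={alder,larch}; S8={elm,beech}; S9={ash,fir}).
Every remaining set overlaps one of these, and no 5 of the listed sets are pairwise disjoint, so 4 is the maximum.

4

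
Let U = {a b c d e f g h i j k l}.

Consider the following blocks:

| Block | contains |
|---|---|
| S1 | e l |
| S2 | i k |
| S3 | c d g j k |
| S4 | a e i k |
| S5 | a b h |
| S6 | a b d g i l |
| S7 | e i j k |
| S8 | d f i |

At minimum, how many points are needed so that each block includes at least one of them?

T = {c, h, i, l} meets every block (each contains at least one member of T), and |T| = 4.
No choice of 3 points meets every block, so 4 is the minimum.

4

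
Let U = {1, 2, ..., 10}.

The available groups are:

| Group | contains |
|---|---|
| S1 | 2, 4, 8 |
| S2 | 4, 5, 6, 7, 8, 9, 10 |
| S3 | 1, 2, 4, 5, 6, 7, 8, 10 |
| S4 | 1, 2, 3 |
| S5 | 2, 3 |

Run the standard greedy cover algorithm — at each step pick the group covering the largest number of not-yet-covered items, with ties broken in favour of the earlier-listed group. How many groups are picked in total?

3

Greedy: pick S3 (covers 8 new) → pick S2 (covers 1 new) → pick S4 (covers 1 new). Total picks: 3.
(The true minimum cover uses only 2 groups, so greedy is not optimal here.)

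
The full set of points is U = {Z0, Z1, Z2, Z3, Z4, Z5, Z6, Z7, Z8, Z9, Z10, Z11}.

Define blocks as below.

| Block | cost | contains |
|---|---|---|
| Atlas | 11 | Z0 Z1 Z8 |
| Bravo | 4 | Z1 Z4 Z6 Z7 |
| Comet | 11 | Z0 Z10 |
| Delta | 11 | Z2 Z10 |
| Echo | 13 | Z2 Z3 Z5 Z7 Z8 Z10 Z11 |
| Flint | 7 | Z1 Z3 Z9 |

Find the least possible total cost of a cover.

Atlas, Bravo, Echo, Flint together cover every point (Atlas ∪ Bravo ∪ Echo ∪ Flint = {Z0, Z1, Z2, Z3, Z4, Z5, Z6, Z7, Z8, Z9, Z10, Z11}); total cost 11 + 4 + 13 + 7 = 35.
No covering selection has total cost below 35.

35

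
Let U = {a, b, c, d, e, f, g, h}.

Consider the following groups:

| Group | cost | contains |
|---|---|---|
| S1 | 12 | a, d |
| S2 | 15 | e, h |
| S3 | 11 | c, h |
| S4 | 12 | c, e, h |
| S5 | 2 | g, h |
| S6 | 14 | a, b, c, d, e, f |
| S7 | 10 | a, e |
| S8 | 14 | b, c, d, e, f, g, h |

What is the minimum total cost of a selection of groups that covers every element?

S5, S6 together cover every element (S5 ∪ S6 = {a, b, c, d, e, f, g, h}); total cost 2 + 14 = 16.
No covering selection has total cost below 16.

16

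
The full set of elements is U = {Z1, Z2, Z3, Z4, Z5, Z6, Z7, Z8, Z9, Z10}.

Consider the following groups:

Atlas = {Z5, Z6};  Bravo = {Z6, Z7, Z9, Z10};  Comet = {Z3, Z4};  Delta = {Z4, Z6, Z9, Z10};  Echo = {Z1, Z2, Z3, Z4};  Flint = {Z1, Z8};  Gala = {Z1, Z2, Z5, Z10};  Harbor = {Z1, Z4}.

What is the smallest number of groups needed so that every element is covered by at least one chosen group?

Bravo, Comet, Flint, and Gala cover everything between them: the union {Z1, Z2, Z3, Z4, Z5, Z6, Z7, Z8, Z9, Z10} is all of U.
No 3 of the 8 groups cover everything (all 56 combinations miss at least one element), so 4 is optimal.

4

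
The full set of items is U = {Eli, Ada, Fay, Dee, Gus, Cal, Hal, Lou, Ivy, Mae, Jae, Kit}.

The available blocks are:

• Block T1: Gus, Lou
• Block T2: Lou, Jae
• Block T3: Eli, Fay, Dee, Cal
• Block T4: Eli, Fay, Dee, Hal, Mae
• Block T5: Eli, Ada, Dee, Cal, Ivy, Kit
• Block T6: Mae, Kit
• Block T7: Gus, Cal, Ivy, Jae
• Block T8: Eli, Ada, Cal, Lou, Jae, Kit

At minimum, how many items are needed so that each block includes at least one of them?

The 3 items {Cal, Lou, Mae} hit every block.
The blocks T2, T3, T6 are pairwise disjoint, so any hitting set needs a separate item for each — at least 3. Hence 3 is optimal.

3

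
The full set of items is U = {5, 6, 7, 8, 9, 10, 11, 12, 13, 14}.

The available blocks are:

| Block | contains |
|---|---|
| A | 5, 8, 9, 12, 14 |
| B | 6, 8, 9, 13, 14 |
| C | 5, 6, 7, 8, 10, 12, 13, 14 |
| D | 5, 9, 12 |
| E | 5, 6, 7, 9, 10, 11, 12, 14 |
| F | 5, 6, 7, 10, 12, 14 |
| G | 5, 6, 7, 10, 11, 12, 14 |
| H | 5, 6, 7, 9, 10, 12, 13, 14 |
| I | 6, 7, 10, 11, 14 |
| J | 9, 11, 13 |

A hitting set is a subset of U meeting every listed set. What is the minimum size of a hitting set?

2

Take T = {7, 9}. Each listed block contains at least one of these, so T is a hitting set of size 2.
The blocks D, I are pairwise disjoint, so any hitting set needs a separate item for each — at least 2. Hence 2 is optimal.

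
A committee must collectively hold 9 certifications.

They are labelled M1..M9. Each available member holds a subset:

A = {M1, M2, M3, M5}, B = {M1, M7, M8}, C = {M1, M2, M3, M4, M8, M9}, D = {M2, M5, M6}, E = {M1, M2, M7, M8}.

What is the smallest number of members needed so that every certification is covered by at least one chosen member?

Take {C, D, E}. Their union is {M1, M2, M3, M4, M5, M6, M7, M8, M9}, which is all 9 certifications.
Only C contains M4, so C is forced; the remaining 3 certifications need at least 2 more members (each remaining member adds at most 2) — so at least 3 members are needed, and 3 is optimal.

3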